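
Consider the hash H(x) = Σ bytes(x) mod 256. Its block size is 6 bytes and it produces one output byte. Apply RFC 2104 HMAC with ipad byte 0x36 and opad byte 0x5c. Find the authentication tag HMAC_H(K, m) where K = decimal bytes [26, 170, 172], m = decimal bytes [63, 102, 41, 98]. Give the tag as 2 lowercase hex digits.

Key decimal bytes [26, 170, 172] = 1a aa ac is 3 bytes ≤ B = 6; zero-pad to 6 bytes: K' = 1a aa ac 00 00 00.
K' ⊕ ipad = 2c 9c 9a 36 36 36.  K' ⊕ opad = 46 f6 f0 5c 5c 5c.
Inner input = (K'⊕ipad) ∥ m = 2c 9c 9a 36 36 36 ∥ 3f 66 29 62.
Inner hash: sum = 44+156+154+54+54+54+63+102+41+98 = 820; mod 256 = 52 → 34.
Outer input = (K'⊕opad) ∥ inner = 46 f6 f0 5c 5c 5c ∥ 34.
Outer hash (tag): sum = 70+246+240+92+92+92+52 = 884; mod 256 = 116 → 74.

74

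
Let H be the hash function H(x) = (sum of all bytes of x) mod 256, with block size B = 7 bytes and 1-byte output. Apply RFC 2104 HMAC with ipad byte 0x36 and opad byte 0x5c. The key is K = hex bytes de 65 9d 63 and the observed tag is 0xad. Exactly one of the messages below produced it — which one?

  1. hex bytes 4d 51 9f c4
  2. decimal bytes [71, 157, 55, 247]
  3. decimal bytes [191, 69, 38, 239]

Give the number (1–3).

Key hex bytes de 65 9d 63 is 4 bytes ≤ B = 7; zero-pad to 7 bytes: K' = de 65 9d 63 00 00 00.
K' ⊕ ipad = e8 53 ab 55 36 36 36; K' ⊕ opad = 82 39 c1 3f 5c 5c 5c.
m1: inner = H(e8 53 ab 55 36 36 36 4d 51 9f c4) = de; tag = H(82 39 c1 3f 5c 5c 5c de) = ad ← matches
m2: inner = H(e8 53 ab 55 36 36 36 47 9d 37 f7) = ef; tag = H(82 39 c1 3f 5c 5c 5c ef) = be
m3: inner = H(e8 53 ab 55 36 36 36 bf 45 26 ef) = f6; tag = H(82 39 c1 3f 5c 5c 5c f6) = c5

1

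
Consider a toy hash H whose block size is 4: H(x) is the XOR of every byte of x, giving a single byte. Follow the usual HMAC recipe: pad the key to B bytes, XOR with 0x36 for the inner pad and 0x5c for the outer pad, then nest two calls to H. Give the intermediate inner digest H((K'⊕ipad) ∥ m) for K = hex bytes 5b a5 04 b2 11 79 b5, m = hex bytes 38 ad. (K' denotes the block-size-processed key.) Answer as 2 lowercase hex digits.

00

Key hex bytes 5b a5 04 b2 11 79 b5 is 7 bytes > B = 4, so hash it first: H(key) = 95, then zero-pad to 4 bytes: K' = 95 00 00 00.
K' ⊕ ipad = a3 36 36 36.
Inner input = a3 36 36 36 ∥ 38 ad.
Inner hash: XOR a3⊕36⊕36⊕36⊕38⊕ad = 00.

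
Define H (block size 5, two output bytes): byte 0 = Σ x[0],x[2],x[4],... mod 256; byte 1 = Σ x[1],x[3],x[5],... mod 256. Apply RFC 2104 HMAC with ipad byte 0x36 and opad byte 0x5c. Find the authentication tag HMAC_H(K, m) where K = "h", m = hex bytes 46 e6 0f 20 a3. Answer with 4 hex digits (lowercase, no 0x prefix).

Key "h" = 68 is 1 byte ≤ B = 5; zero-pad to 5 bytes: K' = 68 00 00 00 00.
K' ⊕ ipad = 5e 36 36 36 36.  K' ⊕ opad = 34 5c 5c 5c 5c.
Inner input = (K'⊕ipad) ∥ m = 5e 36 36 36 36 ∥ 46 e6 0f 20 a3.
Inner hash: even-index sum = 464 mod 256 = 208; odd-index sum = 356 mod 256 = 100 → d0 64.
Outer input = (K'⊕opad) ∥ inner = 34 5c 5c 5c 5c ∥ d0 64.
Outer hash (tag): even-index sum = 336 mod 256 = 80; odd-index sum = 392 mod 256 = 136 → 50 88.

5088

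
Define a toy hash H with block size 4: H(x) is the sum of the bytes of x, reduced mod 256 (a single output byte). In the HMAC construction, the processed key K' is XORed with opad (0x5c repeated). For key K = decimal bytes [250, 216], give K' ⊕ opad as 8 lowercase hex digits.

Key decimal bytes [250, 216] = fa d8 is 2 bytes ≤ B = 4; zero-pad to 4 bytes: K' = fa d8 00 00.
XOR each byte with 0x5c: fa⊕5c=a6, d8⊕5c=84, 00⊕5c=5c, 00⊕5c=5c.

a6845c5c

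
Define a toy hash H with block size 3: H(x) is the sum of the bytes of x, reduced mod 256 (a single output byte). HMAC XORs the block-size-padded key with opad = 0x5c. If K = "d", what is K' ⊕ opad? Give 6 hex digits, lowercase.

Key "d" = 64 is 1 byte ≤ B = 3; zero-pad to 3 bytes: K' = 64 00 00.
XOR each byte with 0x5c: 64⊕5c=38, 00⊕5c=5c, 00⊕5c=5c.

385c5c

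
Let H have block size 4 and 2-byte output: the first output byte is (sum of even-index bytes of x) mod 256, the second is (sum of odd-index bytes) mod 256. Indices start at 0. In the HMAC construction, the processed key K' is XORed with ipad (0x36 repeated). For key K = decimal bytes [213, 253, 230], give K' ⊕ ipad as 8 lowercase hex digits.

e3cbd036

Key decimal bytes [213, 253, 230] = d5 fd e6 is 3 bytes ≤ B = 4; zero-pad to 4 bytes: K' = d5 fd e6 00.
XOR each byte with 0x36: d5⊕36=e3, fd⊕36=cb, e6⊕36=d0, 00⊕36=36.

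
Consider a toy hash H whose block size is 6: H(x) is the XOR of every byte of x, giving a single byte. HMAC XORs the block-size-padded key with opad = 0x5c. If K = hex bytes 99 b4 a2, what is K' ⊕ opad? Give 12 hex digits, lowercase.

Key hex bytes 99 b4 a2 is 3 bytes ≤ B = 6; zero-pad to 6 bytes: K' = 99 b4 a2 00 00 00.
XOR each byte with 0x5c: 99⊕5c=c5, b4⊕5c=e8, a2⊕5c=fe, 00⊕5c=5c, 00⊕5c=5c, 00⊕5c=5c.

c5e8fe5c5c5c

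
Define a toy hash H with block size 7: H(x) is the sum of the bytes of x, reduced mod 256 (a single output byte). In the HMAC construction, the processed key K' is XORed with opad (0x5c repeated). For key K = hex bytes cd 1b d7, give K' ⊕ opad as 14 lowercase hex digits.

91478b5c5c5c5c

Key hex bytes cd 1b d7 is 3 bytes ≤ B = 7; zero-pad to 7 bytes: K' = cd 1b d7 00 00 00 00.
XOR each byte with 0x5c: cd⊕5c=91, 1b⊕5c=47, d7⊕5c=8b, 00⊕5c=5c, 00⊕5c=5c, 00⊕5c=5c, 00⊕5c=5c.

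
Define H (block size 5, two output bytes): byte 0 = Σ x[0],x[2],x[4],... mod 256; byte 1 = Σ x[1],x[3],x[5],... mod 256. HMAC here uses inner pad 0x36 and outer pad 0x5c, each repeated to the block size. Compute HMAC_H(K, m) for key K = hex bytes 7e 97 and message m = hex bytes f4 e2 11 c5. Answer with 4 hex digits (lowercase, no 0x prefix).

Key hex bytes 7e 97 is 2 bytes ≤ B = 5; zero-pad to 5 bytes: K' = 7e 97 00 00 00.
K' ⊕ ipad = 48 a1 36 36 36.  K' ⊕ opad = 22 cb 5c 5c 5c.
Inner input = (K'⊕ipad) ∥ m = 48 a1 36 36 36 ∥ f4 e2 11 c5.
Inner hash: even-index sum = 603 mod 256 = 91; odd-index sum = 476 mod 256 = 220 → 5b dc.
Outer input = (K'⊕opad) ∥ inner = 22 cb 5c 5c 5c ∥ 5b dc.
Outer hash (tag): even-index sum = 438 mod 256 = 182; odd-index sum = 386 mod 256 = 130 → b6 82.

b682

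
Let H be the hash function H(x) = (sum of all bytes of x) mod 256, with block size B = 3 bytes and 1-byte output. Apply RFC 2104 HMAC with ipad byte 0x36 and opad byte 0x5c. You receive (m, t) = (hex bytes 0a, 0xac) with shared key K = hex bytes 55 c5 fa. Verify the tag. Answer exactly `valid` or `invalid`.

invalid

Key hex bytes 55 c5 fa is exactly B = 3 bytes: K' = 55 c5 fa.
K' ⊕ ipad = 63 f3 cc; K' ⊕ opad = 09 99 a6.
Inner hash: sum = 99+243+204+10 = 556; mod 256 = 44 → 2c.
Outer hash (recomputed tag): sum = 9+153+166+44 = 372; mod 256 = 116 → 74.
Recomputed tag = 74; claimed = ac → mismatch.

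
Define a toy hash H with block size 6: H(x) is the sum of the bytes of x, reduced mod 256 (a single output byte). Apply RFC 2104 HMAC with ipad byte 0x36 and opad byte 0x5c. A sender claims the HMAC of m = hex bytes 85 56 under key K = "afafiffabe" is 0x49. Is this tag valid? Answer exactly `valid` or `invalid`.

valid

Key "afafiffabe" = 61 66 61 66 69 66 66 61 62 65 is 10 bytes > B = 6, so hash it first: H(key) = eb, then zero-pad to 6 bytes: K' = eb 00 00 00 00 00.
K' ⊕ ipad = dd 36 36 36 36 36; K' ⊕ opad = b7 5c 5c 5c 5c 5c.
Inner hash: sum = 221+54+54+54+54+54+133+86 = 710; mod 256 = 198 → c6.
Outer hash (recomputed tag): sum = 183+92+92+92+92+92+198 = 841; mod 256 = 73 → 49.
Recomputed tag = 49; claimed = 49 → match.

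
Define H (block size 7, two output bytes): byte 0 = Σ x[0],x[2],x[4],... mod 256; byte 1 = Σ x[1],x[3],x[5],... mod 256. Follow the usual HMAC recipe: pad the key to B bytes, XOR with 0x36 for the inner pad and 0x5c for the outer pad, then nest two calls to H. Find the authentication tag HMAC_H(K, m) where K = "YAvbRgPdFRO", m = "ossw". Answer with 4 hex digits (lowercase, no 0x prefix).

Key "YAvbRgPdFRO" = 59 41 76 62 52 67 50 64 46 52 4f is 11 bytes > B = 7, so hash it first: H(key) = 06 c0, then zero-pad to 7 bytes: K' = 06 c0 00 00 00 00 00.
K' ⊕ ipad = 30 f6 36 36 36 36 36.  K' ⊕ opad = 5a 9c 5c 5c 5c 5c 5c.
Inner input = (K'⊕ipad) ∥ m = 30 f6 36 36 36 36 36 ∥ 6f 73 73 77.
Inner hash: even-index sum = 444 mod 256 = 188; odd-index sum = 580 mod 256 = 68 → bc 44.
Outer input = (K'⊕opad) ∥ inner = 5a 9c 5c 5c 5c 5c 5c ∥ bc 44.
Outer hash (tag): even-index sum = 434 mod 256 = 178; odd-index sum = 528 mod 256 = 16 → b2 10.

b210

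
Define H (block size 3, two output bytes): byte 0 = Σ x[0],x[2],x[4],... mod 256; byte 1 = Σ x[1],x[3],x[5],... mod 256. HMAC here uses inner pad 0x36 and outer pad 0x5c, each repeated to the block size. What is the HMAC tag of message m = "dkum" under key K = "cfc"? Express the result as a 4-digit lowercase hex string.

a7bc

Key "cfc" = 63 66 63 is exactly B = 3 bytes: K' = 63 66 63.
K' ⊕ ipad = 55 50 55.  K' ⊕ opad = 3f 3a 3f.
Inner input = (K'⊕ipad) ∥ m = 55 50 55 ∥ 64 6b 75 6d.
Inner hash: even-index sum = 386 mod 256 = 130; odd-index sum = 297 mod 256 = 41 → 82 29.
Outer input = (K'⊕opad) ∥ inner = 3f 3a 3f ∥ 82 29.
Outer hash (tag): even-index sum = 167 mod 256 = 167; odd-index sum = 188 mod 256 = 188 → a7 bc.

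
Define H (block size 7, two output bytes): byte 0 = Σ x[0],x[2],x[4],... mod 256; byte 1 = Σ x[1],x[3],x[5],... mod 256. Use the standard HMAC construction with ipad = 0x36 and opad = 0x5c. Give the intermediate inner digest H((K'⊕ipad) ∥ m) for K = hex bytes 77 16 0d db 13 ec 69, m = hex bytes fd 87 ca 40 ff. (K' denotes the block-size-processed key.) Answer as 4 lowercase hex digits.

c7ad

Key hex bytes 77 16 0d db 13 ec 69 is exactly B = 7 bytes: K' = 77 16 0d db 13 ec 69.
K' ⊕ ipad = 41 20 3b ed 25 da 5f.
Inner input = 41 20 3b ed 25 da 5f ∥ fd 87 ca 40 ff.
Inner hash: even-index sum = 455 mod 256 = 199; odd-index sum = 1197 mod 256 = 173 → c7 ad.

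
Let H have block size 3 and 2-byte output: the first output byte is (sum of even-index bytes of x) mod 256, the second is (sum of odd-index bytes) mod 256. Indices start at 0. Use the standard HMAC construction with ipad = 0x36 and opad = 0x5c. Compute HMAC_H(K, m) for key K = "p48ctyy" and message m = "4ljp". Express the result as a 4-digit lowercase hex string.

Key "p48ctyy" = 70 34 38 63 74 79 79 is 7 bytes > B = 3, so hash it first: H(key) = 95 10, then zero-pad to 3 bytes: K' = 95 10 00.
K' ⊕ ipad = a3 26 36.  K' ⊕ opad = c9 4c 5c.
Inner input = (K'⊕ipad) ∥ m = a3 26 36 ∥ 34 6c 6a 70.
Inner hash: even-index sum = 437 mod 256 = 181; odd-index sum = 196 mod 256 = 196 → b5 c4.
Outer input = (K'⊕opad) ∥ inner = c9 4c 5c ∥ b5 c4.
Outer hash (tag): even-index sum = 489 mod 256 = 233; odd-index sum = 257 mod 256 = 1 → e9 01.

e901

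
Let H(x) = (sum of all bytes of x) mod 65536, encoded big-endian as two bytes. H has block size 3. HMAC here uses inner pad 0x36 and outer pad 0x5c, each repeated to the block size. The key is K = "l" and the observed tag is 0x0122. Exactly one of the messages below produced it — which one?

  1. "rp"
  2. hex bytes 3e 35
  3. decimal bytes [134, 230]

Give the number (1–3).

Key "l" = 6c is 1 byte ≤ B = 3; zero-pad to 3 bytes: K' = 6c 00 00.
K' ⊕ ipad = 5a 36 36; K' ⊕ opad = 30 5c 5c.
m1: inner = H(5a 36 36 72 70) = 01 a8; tag = H(30 5c 5c 01 a8) = 0191
m2: inner = H(5a 36 36 3e 35) = 01 39; tag = H(30 5c 5c 01 39) = 0122 ← matches
m3: inner = H(5a 36 36 86 e6) = 02 32; tag = H(30 5c 5c 02 32) = 011c

2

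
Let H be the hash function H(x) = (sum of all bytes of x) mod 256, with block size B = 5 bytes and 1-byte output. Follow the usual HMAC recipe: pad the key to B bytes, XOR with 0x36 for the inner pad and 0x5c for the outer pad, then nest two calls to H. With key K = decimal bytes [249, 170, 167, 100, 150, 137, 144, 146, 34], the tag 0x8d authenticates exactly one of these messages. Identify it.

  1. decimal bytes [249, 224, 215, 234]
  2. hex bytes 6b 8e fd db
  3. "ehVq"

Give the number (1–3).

2

Key decimal bytes [249, 170, 167, 100, 150, 137, 144, 146, 34] = f9 aa a7 64 96 89 90 92 22 is 9 bytes > B = 5, so hash it first: H(key) = 11, then zero-pad to 5 bytes: K' = 11 00 00 00 00.
K' ⊕ ipad = 27 36 36 36 36; K' ⊕ opad = 4d 5c 5c 5c 5c.
m1: inner = H(27 36 36 36 36 f9 e0 d7 ea) = 99; tag = H(4d 5c 5c 5c 5c 99) = 56
m2: inner = H(27 36 36 36 36 6b 8e fd db) = d0; tag = H(4d 5c 5c 5c 5c d0) = 8d ← matches
m3: inner = H(27 36 36 36 36 65 68 56 71) = 93; tag = H(4d 5c 5c 5c 5c 93) = 50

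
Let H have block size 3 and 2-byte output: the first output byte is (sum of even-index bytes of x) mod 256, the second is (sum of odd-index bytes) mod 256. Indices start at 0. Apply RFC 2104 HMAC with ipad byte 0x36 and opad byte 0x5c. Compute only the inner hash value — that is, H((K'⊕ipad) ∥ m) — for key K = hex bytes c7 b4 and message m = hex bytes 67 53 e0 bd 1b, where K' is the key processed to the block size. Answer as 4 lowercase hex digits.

Key hex bytes c7 b4 is 2 bytes ≤ B = 3; zero-pad to 3 bytes: K' = c7 b4 00.
K' ⊕ ipad = f1 82 36.
Inner input = f1 82 36 ∥ 67 53 e0 bd 1b.
Inner hash: even-index sum = 567 mod 256 = 55; odd-index sum = 484 mod 256 = 228 → 37 e4.

37e4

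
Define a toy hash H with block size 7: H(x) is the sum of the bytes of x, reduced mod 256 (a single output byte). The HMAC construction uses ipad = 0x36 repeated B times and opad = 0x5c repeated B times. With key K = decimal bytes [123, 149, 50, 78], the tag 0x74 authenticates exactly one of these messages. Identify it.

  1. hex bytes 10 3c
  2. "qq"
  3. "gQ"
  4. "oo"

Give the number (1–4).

Key decimal bytes [123, 149, 50, 78] = 7b 95 32 4e is 4 bytes ≤ B = 7; zero-pad to 7 bytes: K' = 7b 95 32 4e 00 00 00.
K' ⊕ ipad = 4d a3 04 78 36 36 36; K' ⊕ opad = 27 c9 6e 12 5c 5c 5c.
m1: inner = H(4d a3 04 78 36 36 36 10 3c) = 5a; tag = H(27 c9 6e 12 5c 5c 5c 5a) = de
m2: inner = H(4d a3 04 78 36 36 36 71 71) = f0; tag = H(27 c9 6e 12 5c 5c 5c f0) = 74 ← matches
m3: inner = H(4d a3 04 78 36 36 36 67 51) = c6; tag = H(27 c9 6e 12 5c 5c 5c c6) = 4a
m4: inner = H(4d a3 04 78 36 36 36 6f 6f) = ec; tag = H(27 c9 6e 12 5c 5c 5c ec) = 70

2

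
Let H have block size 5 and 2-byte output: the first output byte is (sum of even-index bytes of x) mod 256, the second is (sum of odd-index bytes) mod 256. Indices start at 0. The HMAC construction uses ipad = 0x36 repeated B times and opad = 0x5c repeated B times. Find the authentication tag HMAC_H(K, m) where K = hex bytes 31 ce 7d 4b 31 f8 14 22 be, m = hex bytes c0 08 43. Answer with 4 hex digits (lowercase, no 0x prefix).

Key hex bytes 31 ce 7d 4b 31 f8 14 22 be is 9 bytes > B = 5, so hash it first: H(key) = b1 33, then zero-pad to 5 bytes: K' = b1 33 00 00 00.
K' ⊕ ipad = 87 05 36 36 36.  K' ⊕ opad = ed 6f 5c 5c 5c.
Inner input = (K'⊕ipad) ∥ m = 87 05 36 36 36 ∥ c0 08 43.
Inner hash: even-index sum = 251 mod 256 = 251; odd-index sum = 318 mod 256 = 62 → fb 3e.
Outer input = (K'⊕opad) ∥ inner = ed 6f 5c 5c 5c ∥ fb 3e.
Outer hash (tag): even-index sum = 483 mod 256 = 227; odd-index sum = 454 mod 256 = 198 → e3 c6.

e3c6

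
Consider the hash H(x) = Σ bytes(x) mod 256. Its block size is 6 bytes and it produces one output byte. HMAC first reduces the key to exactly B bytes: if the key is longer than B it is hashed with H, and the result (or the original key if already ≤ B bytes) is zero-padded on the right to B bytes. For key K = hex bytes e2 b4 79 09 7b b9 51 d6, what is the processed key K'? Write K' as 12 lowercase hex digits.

|K| = 8 > B = 6, so first hash the key.
H(K): sum = 226+180+121+9+123+185+81+214 = 1139; mod 256 = 115 → 73.
Zero-pad H(K) = 73 to 6 bytes: K' = 73 00 00 00 00 00.

730000000000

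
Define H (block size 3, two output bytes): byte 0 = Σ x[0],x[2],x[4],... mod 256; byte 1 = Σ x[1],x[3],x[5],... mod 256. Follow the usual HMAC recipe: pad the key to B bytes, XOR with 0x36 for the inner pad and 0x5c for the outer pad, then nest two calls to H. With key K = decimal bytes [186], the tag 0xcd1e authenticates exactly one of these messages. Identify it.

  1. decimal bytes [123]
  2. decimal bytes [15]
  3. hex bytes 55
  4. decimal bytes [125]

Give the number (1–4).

Key decimal bytes [186] = ba is 1 byte ≤ B = 3; zero-pad to 3 bytes: K' = ba 00 00.
K' ⊕ ipad = 8c 36 36; K' ⊕ opad = e6 5c 5c.
m1: inner = H(8c 36 36 7b) = c2 b1; tag = H(e6 5c 5c c2 b1) = f31e
m2: inner = H(8c 36 36 0f) = c2 45; tag = H(e6 5c 5c c2 45) = 871e
m3: inner = H(8c 36 36 55) = c2 8b; tag = H(e6 5c 5c c2 8b) = cd1e ← matches
m4: inner = H(8c 36 36 7d) = c2 b3; tag = H(e6 5c 5c c2 b3) = f51e

3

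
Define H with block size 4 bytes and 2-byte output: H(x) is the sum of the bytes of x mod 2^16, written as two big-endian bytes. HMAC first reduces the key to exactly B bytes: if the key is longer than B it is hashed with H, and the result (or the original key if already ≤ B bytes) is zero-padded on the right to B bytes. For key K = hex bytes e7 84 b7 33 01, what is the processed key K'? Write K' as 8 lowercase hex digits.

|K| = 5 > B = 4, so first hash the key.
H(K): sum = 231+132+183+51+1 = 598 → 02 56.
Zero-pad H(K) = 02 56 to 4 bytes: K' = 02 56 00 00.

02560000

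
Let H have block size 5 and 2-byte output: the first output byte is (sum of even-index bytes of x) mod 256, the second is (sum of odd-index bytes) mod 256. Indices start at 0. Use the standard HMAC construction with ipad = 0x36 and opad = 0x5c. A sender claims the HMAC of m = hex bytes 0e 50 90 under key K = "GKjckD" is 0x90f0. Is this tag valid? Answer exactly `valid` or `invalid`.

Key "GKjckD" = 47 4b 6a 63 6b 44 is 6 bytes > B = 5, so hash it first: H(key) = 1c f2, then zero-pad to 5 bytes: K' = 1c f2 00 00 00.
K' ⊕ ipad = 2a c4 36 36 36; K' ⊕ opad = 40 ae 5c 5c 5c.
Inner hash: even-index sum = 230 mod 256 = 230; odd-index sum = 408 mod 256 = 152 → e6 98.
Outer hash (recomputed tag): even-index sum = 400 mod 256 = 144; odd-index sum = 496 mod 256 = 240 → 90 f0.
Recomputed tag = 90f0; claimed = 90f0 → match.

valid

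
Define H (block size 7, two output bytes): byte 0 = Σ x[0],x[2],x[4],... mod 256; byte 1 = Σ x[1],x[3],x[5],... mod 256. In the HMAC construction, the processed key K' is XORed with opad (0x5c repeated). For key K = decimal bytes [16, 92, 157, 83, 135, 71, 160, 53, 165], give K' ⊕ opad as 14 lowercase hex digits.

25775c5c5c5c5c

Key decimal bytes [16, 92, 157, 83, 135, 71, 160, 53, 165] = 10 5c 9d 53 87 47 a0 35 a5 is 9 bytes > B = 7, so hash it first: H(key) = 79 2b, then zero-pad to 7 bytes: K' = 79 2b 00 00 00 00 00.
XOR each byte with 0x5c: 79⊕5c=25, 2b⊕5c=77, 00⊕5c=5c, 00⊕5c=5c, 00⊕5c=5c, 00⊕5c=5c, 00⊕5c=5c.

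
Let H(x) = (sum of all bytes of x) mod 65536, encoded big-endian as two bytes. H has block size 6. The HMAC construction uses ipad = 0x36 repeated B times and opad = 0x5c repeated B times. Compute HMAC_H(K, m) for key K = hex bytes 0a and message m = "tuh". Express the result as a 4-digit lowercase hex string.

Key hex bytes 0a is 1 byte ≤ B = 6; zero-pad to 6 bytes: K' = 0a 00 00 00 00 00.
K' ⊕ ipad = 3c 36 36 36 36 36.  K' ⊕ opad = 56 5c 5c 5c 5c 5c.
Inner input = (K'⊕ipad) ∥ m = 3c 36 36 36 36 36 ∥ 74 75 68.
Inner hash: sum = 60+54+54+54+54+54+116+117+104 = 667 → 02 9b.
Outer input = (K'⊕opad) ∥ inner = 56 5c 5c 5c 5c 5c ∥ 02 9b.
Outer hash (tag): sum = 86+92+92+92+92+92+2+155 = 703 → 02 bf.

02bf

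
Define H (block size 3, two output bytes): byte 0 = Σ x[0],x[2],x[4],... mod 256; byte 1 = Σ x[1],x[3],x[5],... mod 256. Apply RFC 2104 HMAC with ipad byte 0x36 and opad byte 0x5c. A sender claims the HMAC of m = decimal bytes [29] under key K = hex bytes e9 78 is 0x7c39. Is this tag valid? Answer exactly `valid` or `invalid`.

Key hex bytes e9 78 is 2 bytes ≤ B = 3; zero-pad to 3 bytes: K' = e9 78 00.
K' ⊕ ipad = df 4e 36; K' ⊕ opad = b5 24 5c.
Inner hash: even-index sum = 277 mod 256 = 21; odd-index sum = 107 mod 256 = 107 → 15 6b.
Outer hash (recomputed tag): even-index sum = 380 mod 256 = 124; odd-index sum = 57 mod 256 = 57 → 7c 39.
Recomputed tag = 7c39; claimed = 7c39 → match.

valid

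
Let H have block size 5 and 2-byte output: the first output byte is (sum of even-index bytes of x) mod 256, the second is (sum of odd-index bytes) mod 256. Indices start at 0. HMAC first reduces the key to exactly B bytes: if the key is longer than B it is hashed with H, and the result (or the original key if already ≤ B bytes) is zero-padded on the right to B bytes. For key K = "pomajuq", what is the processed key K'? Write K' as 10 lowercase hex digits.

|K| = 7 > B = 5, so first hash the key.
H(K): even-index sum = 440 mod 256 = 184; odd-index sum = 325 mod 256 = 69 → b8 45.
Zero-pad H(K) = b8 45 to 5 bytes: K' = b8 45 00 00 00.

b845000000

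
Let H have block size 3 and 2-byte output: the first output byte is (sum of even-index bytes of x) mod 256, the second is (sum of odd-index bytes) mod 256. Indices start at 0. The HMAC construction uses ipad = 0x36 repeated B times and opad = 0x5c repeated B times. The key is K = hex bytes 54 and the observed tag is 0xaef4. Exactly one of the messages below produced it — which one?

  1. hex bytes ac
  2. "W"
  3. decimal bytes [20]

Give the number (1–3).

Key hex bytes 54 is 1 byte ≤ B = 3; zero-pad to 3 bytes: K' = 54 00 00.
K' ⊕ ipad = 62 36 36; K' ⊕ opad = 08 5c 5c.
m1: inner = H(62 36 36 ac) = 98 e2; tag = H(08 5c 5c 98 e2) = 46f4
m2: inner = H(62 36 36 57) = 98 8d; tag = H(08 5c 5c 98 8d) = f1f4
m3: inner = H(62 36 36 14) = 98 4a; tag = H(08 5c 5c 98 4a) = aef4 ← matches

3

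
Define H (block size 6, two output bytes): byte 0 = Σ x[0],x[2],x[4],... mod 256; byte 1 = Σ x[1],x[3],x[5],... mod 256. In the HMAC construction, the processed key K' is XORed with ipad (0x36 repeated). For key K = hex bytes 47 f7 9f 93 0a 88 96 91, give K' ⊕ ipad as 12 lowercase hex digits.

b09536363636

Key hex bytes 47 f7 9f 93 0a 88 96 91 is 8 bytes > B = 6, so hash it first: H(key) = 86 a3, then zero-pad to 6 bytes: K' = 86 a3 00 00 00 00.
XOR each byte with 0x36: 86⊕36=b0, a3⊕36=95, 00⊕36=36, 00⊕36=36, 00⊕36=36, 00⊕36=36.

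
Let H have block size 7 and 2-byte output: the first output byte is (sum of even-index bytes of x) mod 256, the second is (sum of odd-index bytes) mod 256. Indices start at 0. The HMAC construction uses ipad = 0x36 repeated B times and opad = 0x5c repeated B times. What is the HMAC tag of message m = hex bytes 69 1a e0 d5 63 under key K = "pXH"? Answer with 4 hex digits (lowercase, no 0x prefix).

Key "pXH" = 70 58 48 is 3 bytes ≤ B = 7; zero-pad to 7 bytes: K' = 70 58 48 00 00 00 00.
K' ⊕ ipad = 46 6e 7e 36 36 36 36.  K' ⊕ opad = 2c 04 14 5c 5c 5c 5c.
Inner input = (K'⊕ipad) ∥ m = 46 6e 7e 36 36 36 36 ∥ 69 1a e0 d5 63.
Inner hash: even-index sum = 543 mod 256 = 31; odd-index sum = 646 mod 256 = 134 → 1f 86.
Outer input = (K'⊕opad) ∥ inner = 2c 04 14 5c 5c 5c 5c ∥ 1f 86.
Outer hash (tag): even-index sum = 382 mod 256 = 126; odd-index sum = 219 mod 256 = 219 → 7e db.

7edb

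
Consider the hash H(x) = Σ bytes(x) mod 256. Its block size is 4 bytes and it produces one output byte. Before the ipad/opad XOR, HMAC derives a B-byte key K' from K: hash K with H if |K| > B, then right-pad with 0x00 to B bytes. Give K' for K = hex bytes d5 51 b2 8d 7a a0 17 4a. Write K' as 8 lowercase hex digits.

|K| = 8 > B = 4, so first hash the key.
H(K): sum = 213+81+178+141+122+160+23+74 = 992; mod 256 = 224 → e0.
Zero-pad H(K) = e0 to 4 bytes: K' = e0 00 00 00.

e0000000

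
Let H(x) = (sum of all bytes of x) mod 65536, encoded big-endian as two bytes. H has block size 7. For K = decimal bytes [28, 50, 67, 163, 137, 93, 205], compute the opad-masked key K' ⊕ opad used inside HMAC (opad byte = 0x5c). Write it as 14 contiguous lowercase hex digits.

406e1fffd50191

Key decimal bytes [28, 50, 67, 163, 137, 93, 205] = 1c 32 43 a3 89 5d cd is exactly B = 7 bytes: K' = 1c 32 43 a3 89 5d cd.
XOR each byte with 0x5c: 1c⊕5c=40, 32⊕5c=6e, 43⊕5c=1f, a3⊕5c=ff, 89⊕5c=d5, 5d⊕5c=01, cd⊕5c=91.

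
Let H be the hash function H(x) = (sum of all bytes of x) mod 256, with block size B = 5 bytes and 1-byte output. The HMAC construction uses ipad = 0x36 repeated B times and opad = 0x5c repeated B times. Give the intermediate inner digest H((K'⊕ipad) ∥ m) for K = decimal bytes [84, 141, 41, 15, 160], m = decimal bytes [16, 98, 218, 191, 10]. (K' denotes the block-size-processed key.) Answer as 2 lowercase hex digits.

Key decimal bytes [84, 141, 41, 15, 160] = 54 8d 29 0f a0 is exactly B = 5 bytes: K' = 54 8d 29 0f a0.
K' ⊕ ipad = 62 bb 1f 39 96.
Inner input = 62 bb 1f 39 96 ∥ 10 62 da bf 0a.
Inner hash: sum = 98+187+31+57+150+16+98+218+191+10 = 1056; mod 256 = 32 → 20.

20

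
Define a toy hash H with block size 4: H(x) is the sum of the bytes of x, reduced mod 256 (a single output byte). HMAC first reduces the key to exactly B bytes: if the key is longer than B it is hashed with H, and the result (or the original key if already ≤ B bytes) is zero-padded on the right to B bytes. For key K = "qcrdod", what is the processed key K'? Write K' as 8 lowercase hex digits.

|K| = 6 > B = 4, so first hash the key.
H(K): sum = 113+99+114+100+111+100 = 637; mod 256 = 125 → 7d.
Zero-pad H(K) = 7d to 4 bytes: K' = 7d 00 00 00.

7d000000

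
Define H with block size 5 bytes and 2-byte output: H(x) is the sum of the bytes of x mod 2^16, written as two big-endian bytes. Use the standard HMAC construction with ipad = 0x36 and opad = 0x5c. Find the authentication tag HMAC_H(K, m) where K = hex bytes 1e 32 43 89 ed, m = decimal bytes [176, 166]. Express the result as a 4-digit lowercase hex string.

02e9

Key hex bytes 1e 32 43 89 ed is exactly B = 5 bytes: K' = 1e 32 43 89 ed.
K' ⊕ ipad = 28 04 75 bf db.  K' ⊕ opad = 42 6e 1f d5 b1.
Inner input = (K'⊕ipad) ∥ m = 28 04 75 bf db ∥ b0 a6.
Inner hash: sum = 40+4+117+191+219+176+166 = 913 → 03 91.
Outer input = (K'⊕opad) ∥ inner = 42 6e 1f d5 b1 ∥ 03 91.
Outer hash (tag): sum = 66+110+31+213+177+3+145 = 745 → 02 e9.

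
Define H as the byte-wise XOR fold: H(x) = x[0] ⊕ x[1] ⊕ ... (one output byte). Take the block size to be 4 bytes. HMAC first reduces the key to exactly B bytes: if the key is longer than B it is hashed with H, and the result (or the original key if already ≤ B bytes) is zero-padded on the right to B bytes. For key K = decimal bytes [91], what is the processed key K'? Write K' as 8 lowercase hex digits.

Key decimal bytes [91] = 5b is 1 byte ≤ B = 4; zero-pad to 4 bytes: K' = 5b 00 00 00.

5b000000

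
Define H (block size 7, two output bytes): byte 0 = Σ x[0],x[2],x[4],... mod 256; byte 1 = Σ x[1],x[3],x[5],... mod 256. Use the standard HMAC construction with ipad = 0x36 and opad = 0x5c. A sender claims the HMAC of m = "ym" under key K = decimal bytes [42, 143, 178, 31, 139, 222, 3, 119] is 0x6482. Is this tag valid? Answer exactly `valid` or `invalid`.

valid

Key decimal bytes [42, 143, 178, 31, 139, 222, 3, 119] = 2a 8f b2 1f 8b de 03 77 is 8 bytes > B = 7, so hash it first: H(key) = 6a 03, then zero-pad to 7 bytes: K' = 6a 03 00 00 00 00 00.
K' ⊕ ipad = 5c 35 36 36 36 36 36; K' ⊕ opad = 36 5f 5c 5c 5c 5c 5c.
Inner hash: even-index sum = 363 mod 256 = 107; odd-index sum = 282 mod 256 = 26 → 6b 1a.
Outer hash (recomputed tag): even-index sum = 356 mod 256 = 100; odd-index sum = 386 mod 256 = 130 → 64 82.
Recomputed tag = 6482; claimed = 6482 → match.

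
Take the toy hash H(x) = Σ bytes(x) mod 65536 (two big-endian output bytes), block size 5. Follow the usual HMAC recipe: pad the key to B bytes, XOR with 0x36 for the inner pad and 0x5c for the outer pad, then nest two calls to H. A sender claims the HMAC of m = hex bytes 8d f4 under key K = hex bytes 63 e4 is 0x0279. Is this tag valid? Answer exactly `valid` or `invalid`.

invalid

Key hex bytes 63 e4 is 2 bytes ≤ B = 5; zero-pad to 5 bytes: K' = 63 e4 00 00 00.
K' ⊕ ipad = 55 d2 36 36 36; K' ⊕ opad = 3f b8 5c 5c 5c.
Inner hash: sum = 85+210+54+54+54+141+244 = 842 → 03 4a.
Outer hash (recomputed tag): sum = 63+184+92+92+92+3+74 = 600 → 02 58.
Recomputed tag = 0258; claimed = 0279 → mismatch.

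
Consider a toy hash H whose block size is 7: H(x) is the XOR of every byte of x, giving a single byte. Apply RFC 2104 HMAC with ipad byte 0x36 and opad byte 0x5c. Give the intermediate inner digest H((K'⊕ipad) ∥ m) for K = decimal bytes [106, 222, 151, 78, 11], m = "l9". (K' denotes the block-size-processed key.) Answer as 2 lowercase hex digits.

05

Key decimal bytes [106, 222, 151, 78, 11] = 6a de 97 4e 0b is 5 bytes ≤ B = 7; zero-pad to 7 bytes: K' = 6a de 97 4e 0b 00 00.
K' ⊕ ipad = 5c e8 a1 78 3d 36 36.
Inner input = 5c e8 a1 78 3d 36 36 ∥ 6c 39.
Inner hash: XOR 5c⊕e8⊕a1⊕78⊕3d⊕36⊕36⊕6c⊕39 = 05.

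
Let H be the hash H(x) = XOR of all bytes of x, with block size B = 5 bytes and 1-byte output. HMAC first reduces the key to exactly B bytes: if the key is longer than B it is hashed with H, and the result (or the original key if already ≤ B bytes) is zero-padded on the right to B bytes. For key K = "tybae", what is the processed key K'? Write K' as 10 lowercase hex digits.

Key "tybae" = 74 79 62 61 65 is exactly B = 5 bytes: K' = 74 79 62 61 65.

7479626165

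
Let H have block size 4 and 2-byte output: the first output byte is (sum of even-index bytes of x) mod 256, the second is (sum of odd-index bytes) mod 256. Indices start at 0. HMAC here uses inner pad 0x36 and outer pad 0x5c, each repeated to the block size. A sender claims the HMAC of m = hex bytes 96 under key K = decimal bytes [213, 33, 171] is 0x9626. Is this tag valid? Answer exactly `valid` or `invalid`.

valid

Key decimal bytes [213, 33, 171] = d5 21 ab is 3 bytes ≤ B = 4; zero-pad to 4 bytes: K' = d5 21 ab 00.
K' ⊕ ipad = e3 17 9d 36; K' ⊕ opad = 89 7d f7 5c.
Inner hash: even-index sum = 534 mod 256 = 22; odd-index sum = 77 mod 256 = 77 → 16 4d.
Outer hash (recomputed tag): even-index sum = 406 mod 256 = 150; odd-index sum = 294 mod 256 = 38 → 96 26.
Recomputed tag = 9626; claimed = 9626 → match.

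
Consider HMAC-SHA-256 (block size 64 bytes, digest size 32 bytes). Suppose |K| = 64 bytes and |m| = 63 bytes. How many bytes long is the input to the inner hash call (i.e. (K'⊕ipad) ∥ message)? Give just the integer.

Key is 64 ≤ 64 bytes, zero-padded: |K'| = 64.
Inner input = (K'⊕ipad) ∥ m → 64 + 63 = 127 bytes.

127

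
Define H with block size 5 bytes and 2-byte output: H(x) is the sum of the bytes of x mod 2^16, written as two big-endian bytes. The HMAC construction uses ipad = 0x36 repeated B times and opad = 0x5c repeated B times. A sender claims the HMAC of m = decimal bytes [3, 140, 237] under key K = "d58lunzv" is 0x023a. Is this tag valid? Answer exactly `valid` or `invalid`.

valid

Key "d58lunzv" = 64 35 38 6c 75 6e 7a 76 is 8 bytes > B = 5, so hash it first: H(key) = 03 10, then zero-pad to 5 bytes: K' = 03 10 00 00 00.
K' ⊕ ipad = 35 26 36 36 36; K' ⊕ opad = 5f 4c 5c 5c 5c.
Inner hash: sum = 53+38+54+54+54+3+140+237 = 633 → 02 79.
Outer hash (recomputed tag): sum = 95+76+92+92+92+2+121 = 570 → 02 3a.
Recomputed tag = 023a; claimed = 023a → match.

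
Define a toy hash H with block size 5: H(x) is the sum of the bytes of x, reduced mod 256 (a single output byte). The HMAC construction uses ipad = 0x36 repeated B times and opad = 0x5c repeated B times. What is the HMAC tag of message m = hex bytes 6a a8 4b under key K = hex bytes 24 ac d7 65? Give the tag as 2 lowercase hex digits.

Key hex bytes 24 ac d7 65 is 4 bytes ≤ B = 5; zero-pad to 5 bytes: K' = 24 ac d7 65 00.
K' ⊕ ipad = 12 9a e1 53 36.  K' ⊕ opad = 78 f0 8b 39 5c.
Inner input = (K'⊕ipad) ∥ m = 12 9a e1 53 36 ∥ 6a a8 4b.
Inner hash: sum = 18+154+225+83+54+106+168+75 = 883; mod 256 = 115 → 73.
Outer input = (K'⊕opad) ∥ inner = 78 f0 8b 39 5c ∥ 73.
Outer hash (tag): sum = 120+240+139+57+92+115 = 763; mod 256 = 251 → fb.

fb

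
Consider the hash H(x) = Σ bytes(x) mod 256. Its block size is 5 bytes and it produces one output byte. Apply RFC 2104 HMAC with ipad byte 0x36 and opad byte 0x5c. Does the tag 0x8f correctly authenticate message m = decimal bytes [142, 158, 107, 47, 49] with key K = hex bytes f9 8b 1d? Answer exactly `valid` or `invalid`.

Key hex bytes f9 8b 1d is 3 bytes ≤ B = 5; zero-pad to 5 bytes: K' = f9 8b 1d 00 00.
K' ⊕ ipad = cf bd 2b 36 36; K' ⊕ opad = a5 d7 41 5c 5c.
Inner hash: sum = 207+189+43+54+54+142+158+107+47+49 = 1050; mod 256 = 26 → 1a.
Outer hash (recomputed tag): sum = 165+215+65+92+92+26 = 655; mod 256 = 143 → 8f.
Recomputed tag = 8f; claimed = 8f → match.

valid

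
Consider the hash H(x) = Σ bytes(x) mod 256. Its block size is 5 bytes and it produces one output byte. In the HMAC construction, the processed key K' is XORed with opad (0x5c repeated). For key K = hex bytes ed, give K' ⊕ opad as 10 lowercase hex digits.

b15c5c5c5c

Key hex bytes ed is 1 byte ≤ B = 5; zero-pad to 5 bytes: K' = ed 00 00 00 00.
XOR each byte with 0x5c: ed⊕5c=b1, 00⊕5c=5c, 00⊕5c=5c, 00⊕5c=5c, 00⊕5c=5c.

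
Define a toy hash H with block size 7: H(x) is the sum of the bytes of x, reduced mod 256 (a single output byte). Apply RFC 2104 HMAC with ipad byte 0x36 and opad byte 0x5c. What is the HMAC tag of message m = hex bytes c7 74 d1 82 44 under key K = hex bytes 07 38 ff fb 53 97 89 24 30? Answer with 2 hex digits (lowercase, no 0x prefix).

Key hex bytes 07 38 ff fb 53 97 89 24 30 is 9 bytes > B = 7, so hash it first: H(key) = 00, then zero-pad to 7 bytes: K' = 00 00 00 00 00 00 00.
K' ⊕ ipad = 36 36 36 36 36 36 36.  K' ⊕ opad = 5c 5c 5c 5c 5c 5c 5c.
Inner input = (K'⊕ipad) ∥ m = 36 36 36 36 36 36 36 ∥ c7 74 d1 82 44.
Inner hash: sum = 54+54+54+54+54+54+54+199+116+209+130+68 = 1100; mod 256 = 76 → 4c.
Outer input = (K'⊕opad) ∥ inner = 5c 5c 5c 5c 5c 5c 5c ∥ 4c.
Outer hash (tag): sum = 92+92+92+92+92+92+92+76 = 720; mod 256 = 208 → d0.

d0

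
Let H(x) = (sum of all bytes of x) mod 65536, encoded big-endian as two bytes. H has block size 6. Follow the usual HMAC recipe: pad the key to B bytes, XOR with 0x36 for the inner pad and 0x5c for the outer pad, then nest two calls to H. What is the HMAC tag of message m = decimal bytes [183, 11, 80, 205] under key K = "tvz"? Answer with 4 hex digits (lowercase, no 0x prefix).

Key "tvz" = 74 76 7a is 3 bytes ≤ B = 6; zero-pad to 6 bytes: K' = 74 76 7a 00 00 00.
K' ⊕ ipad = 42 40 4c 36 36 36.  K' ⊕ opad = 28 2a 26 5c 5c 5c.
Inner input = (K'⊕ipad) ∥ m = 42 40 4c 36 36 36 ∥ b7 0b 50 cd.
Inner hash: sum = 66+64+76+54+54+54+183+11+80+205 = 847 → 03 4f.
Outer input = (K'⊕opad) ∥ inner = 28 2a 26 5c 5c 5c ∥ 03 4f.
Outer hash (tag): sum = 40+42+38+92+92+92+3+79 = 478 → 01 de.

01de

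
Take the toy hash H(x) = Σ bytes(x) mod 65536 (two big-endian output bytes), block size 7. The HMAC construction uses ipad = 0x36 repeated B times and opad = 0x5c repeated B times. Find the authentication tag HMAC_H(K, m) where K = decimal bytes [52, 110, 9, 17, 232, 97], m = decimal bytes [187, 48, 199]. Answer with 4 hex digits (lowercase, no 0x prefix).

Key decimal bytes [52, 110, 9, 17, 232, 97] = 34 6e 09 11 e8 61 is 6 bytes ≤ B = 7; zero-pad to 7 bytes: K' = 34 6e 09 11 e8 61 00.
K' ⊕ ipad = 02 58 3f 27 de 57 36.  K' ⊕ opad = 68 32 55 4d b4 3d 5c.
Inner input = (K'⊕ipad) ∥ m = 02 58 3f 27 de 57 36 ∥ bb 30 c7.
Inner hash: sum = 2+88+63+39+222+87+54+187+48+199 = 989 → 03 dd.
Outer input = (K'⊕opad) ∥ inner = 68 32 55 4d b4 3d 5c ∥ 03 dd.
Outer hash (tag): sum = 104+50+85+77+180+61+92+3+221 = 873 → 03 69.

0369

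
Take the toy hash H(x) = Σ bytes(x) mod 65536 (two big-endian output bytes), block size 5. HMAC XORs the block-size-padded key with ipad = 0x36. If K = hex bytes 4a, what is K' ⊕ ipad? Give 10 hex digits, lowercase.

Key hex bytes 4a is 1 byte ≤ B = 5; zero-pad to 5 bytes: K' = 4a 00 00 00 00.
XOR each byte with 0x36: 4a⊕36=7c, 00⊕36=36, 00⊕36=36, 00⊕36=36, 00⊕36=36.

7c36363636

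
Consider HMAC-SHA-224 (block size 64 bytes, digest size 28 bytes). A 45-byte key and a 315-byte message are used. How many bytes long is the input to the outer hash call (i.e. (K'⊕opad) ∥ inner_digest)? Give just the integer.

92

Key is 45 ≤ 64 bytes, zero-padded: |K'| = 64.
Outer input = (K'⊕opad) ∥ H(inner) → 64 + 28 = 92 bytes.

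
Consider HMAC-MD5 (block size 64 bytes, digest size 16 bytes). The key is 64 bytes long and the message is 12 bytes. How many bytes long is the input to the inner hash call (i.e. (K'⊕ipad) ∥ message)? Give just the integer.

76

Key is 64 ≤ 64 bytes, zero-padded: |K'| = 64.
Inner input = (K'⊕ipad) ∥ m → 64 + 12 = 76 bytes.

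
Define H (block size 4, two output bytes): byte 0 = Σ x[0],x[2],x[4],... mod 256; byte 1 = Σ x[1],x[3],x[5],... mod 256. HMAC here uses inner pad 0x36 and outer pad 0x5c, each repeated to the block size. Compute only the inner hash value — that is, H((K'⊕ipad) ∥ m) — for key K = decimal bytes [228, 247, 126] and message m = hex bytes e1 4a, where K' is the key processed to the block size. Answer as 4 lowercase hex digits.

fb41

Key decimal bytes [228, 247, 126] = e4 f7 7e is 3 bytes ≤ B = 4; zero-pad to 4 bytes: K' = e4 f7 7e 00.
K' ⊕ ipad = d2 c1 48 36.
Inner input = d2 c1 48 36 ∥ e1 4a.
Inner hash: even-index sum = 507 mod 256 = 251; odd-index sum = 321 mod 256 = 65 → fb 41.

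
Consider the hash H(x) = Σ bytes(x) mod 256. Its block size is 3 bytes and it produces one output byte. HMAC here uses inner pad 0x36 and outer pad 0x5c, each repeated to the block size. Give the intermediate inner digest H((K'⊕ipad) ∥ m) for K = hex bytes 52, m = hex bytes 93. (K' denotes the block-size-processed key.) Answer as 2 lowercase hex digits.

Key hex bytes 52 is 1 byte ≤ B = 3; zero-pad to 3 bytes: K' = 52 00 00.
K' ⊕ ipad = 64 36 36.
Inner input = 64 36 36 ∥ 93.
Inner hash: sum = 100+54+54+147 = 355; mod 256 = 99 → 63.

63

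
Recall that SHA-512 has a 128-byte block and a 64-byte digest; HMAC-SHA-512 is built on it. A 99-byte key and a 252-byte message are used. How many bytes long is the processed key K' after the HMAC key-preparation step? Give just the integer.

Key is 99 ≤ 128 bytes, zero-padded: |K'| = 128.

128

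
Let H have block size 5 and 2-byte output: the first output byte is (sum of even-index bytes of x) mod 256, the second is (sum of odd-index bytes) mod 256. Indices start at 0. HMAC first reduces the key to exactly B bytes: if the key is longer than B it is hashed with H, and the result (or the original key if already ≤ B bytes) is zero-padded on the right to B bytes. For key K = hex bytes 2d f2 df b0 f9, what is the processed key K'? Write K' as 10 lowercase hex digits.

Key hex bytes 2d f2 df b0 f9 is exactly B = 5 bytes: K' = 2d f2 df b0 f9.

2df2dfb0f9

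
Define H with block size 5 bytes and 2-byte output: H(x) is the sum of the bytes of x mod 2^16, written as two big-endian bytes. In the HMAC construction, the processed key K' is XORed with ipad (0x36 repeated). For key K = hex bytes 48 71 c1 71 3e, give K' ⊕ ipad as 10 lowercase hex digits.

7e47f74708

Key hex bytes 48 71 c1 71 3e is exactly B = 5 bytes: K' = 48 71 c1 71 3e.
XOR each byte with 0x36: 48⊕36=7e, 71⊕36=47, c1⊕36=f7, 71⊕36=47, 3e⊕36=08.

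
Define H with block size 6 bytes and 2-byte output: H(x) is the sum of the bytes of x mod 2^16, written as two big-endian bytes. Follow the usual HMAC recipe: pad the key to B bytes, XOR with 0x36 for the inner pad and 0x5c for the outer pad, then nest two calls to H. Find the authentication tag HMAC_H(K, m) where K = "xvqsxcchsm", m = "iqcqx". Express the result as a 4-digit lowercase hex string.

Key "xvqsxcchsm" = 78 76 71 73 78 63 63 68 73 6d is 10 bytes > B = 6, so hash it first: H(key) = 04 58, then zero-pad to 6 bytes: K' = 04 58 00 00 00 00.
K' ⊕ ipad = 32 6e 36 36 36 36.  K' ⊕ opad = 58 04 5c 5c 5c 5c.
Inner input = (K'⊕ipad) ∥ m = 32 6e 36 36 36 36 ∥ 69 71 63 71 78.
Inner hash: sum = 50+110+54+54+54+54+105+113+99+113+120 = 926 → 03 9e.
Outer input = (K'⊕opad) ∥ inner = 58 04 5c 5c 5c 5c ∥ 03 9e.
Outer hash (tag): sum = 88+4+92+92+92+92+3+158 = 621 → 02 6d.

026d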